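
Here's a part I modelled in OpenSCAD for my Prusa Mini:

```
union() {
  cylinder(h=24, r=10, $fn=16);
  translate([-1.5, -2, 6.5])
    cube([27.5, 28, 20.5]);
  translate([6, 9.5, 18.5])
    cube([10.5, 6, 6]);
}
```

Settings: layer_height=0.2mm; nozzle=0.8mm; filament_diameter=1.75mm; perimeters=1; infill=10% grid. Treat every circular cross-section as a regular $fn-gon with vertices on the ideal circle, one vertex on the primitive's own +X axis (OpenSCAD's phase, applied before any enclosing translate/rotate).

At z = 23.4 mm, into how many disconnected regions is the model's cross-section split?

1

At z = 23.4 mm: the cylinder: section is a regular 16-gon, circumradius r=10; the cube at (-1.5, -2) (footprint 27.5×28) is included at this height; the 10.5×6 cube at (6, 9.5) contributes its full rectangle; Merging all regions: the regions partially overlap (shared area 176.92 mm²), so overlapping operands fuse into one piece — 1 connected region. The result has 1 disconnected region.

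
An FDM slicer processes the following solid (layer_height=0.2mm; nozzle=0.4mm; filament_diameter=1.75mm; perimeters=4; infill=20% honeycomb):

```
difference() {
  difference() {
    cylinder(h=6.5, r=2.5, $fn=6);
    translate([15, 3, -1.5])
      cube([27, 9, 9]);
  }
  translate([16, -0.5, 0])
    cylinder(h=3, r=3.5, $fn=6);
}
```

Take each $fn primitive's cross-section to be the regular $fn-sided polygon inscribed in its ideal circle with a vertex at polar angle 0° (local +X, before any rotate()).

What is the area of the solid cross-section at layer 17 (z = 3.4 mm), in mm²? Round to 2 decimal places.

16.24 mm²

At z = 3.4 mm: the r=2.5 cylinder gives a regular 6-gon of circumradius 2.5 (constant along its height) (area = (6/2)·2.500²·sin(360°/6) = 16.24 mm²); the cube at (15, 3) (footprint 27×9) is included at this height (area 243.00 mm²); After the difference (first − rest): starting from the r=2.5 cylinder (16.24 mm²), the 27×9 cube at (15, 3) misses the remaining region (no effect) — area = 16.24 mm²; the cylinder at (16, -0.5) is not intersected at this z (z outside [0, 3]); After the difference (first − rest): none of the subtracted shapes is present at this height, so the result so far is unchanged — area = 16.24 mm². Overall, the cross-section is a single solid region. Net area = 16.24 mm².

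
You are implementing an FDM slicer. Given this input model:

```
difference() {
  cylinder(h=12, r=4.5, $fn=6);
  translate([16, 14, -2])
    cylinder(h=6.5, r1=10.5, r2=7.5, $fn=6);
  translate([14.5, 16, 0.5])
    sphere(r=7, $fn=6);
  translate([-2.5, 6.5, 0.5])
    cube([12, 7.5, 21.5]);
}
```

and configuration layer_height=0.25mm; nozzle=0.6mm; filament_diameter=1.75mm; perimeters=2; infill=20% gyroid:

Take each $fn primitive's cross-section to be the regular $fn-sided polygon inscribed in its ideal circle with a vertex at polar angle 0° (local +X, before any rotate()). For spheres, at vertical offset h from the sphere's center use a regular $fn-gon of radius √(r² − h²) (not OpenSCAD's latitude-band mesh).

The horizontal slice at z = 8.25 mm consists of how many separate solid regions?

At z = 8.25 mm: the r=4.5 cylinder gives a regular 6-gon of circumradius 4.5 (constant along its height); the cone at (16, 14) does not reach this height (z outside [-2, 4.5]); the sphere at (14.5, 16) does not reach this height (|z−center|=7.750 > r=7); the 12×7.5 cube at (-2.5, 6.5) contributes its full rectangle; Taking the first minus the rest: starting from the r=4.5 cylinder, the 12×7.5 cube at (-2.5, 6.5) misses the remaining region (no effect) — 1 connected region. The result has 1 disconnected region.

1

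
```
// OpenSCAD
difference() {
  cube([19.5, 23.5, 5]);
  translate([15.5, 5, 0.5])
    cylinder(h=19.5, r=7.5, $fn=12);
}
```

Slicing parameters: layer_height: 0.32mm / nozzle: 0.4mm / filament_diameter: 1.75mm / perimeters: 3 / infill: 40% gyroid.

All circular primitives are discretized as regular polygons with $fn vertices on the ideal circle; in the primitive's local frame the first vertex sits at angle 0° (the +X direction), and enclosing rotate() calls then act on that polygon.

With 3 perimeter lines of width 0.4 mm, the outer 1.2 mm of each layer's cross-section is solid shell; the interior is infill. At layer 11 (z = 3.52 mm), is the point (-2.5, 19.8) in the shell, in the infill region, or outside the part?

outside

At z = 3.52 mm: the cube (footprint 19.5×23.5) is included at this height; the cylinder at (15.5, 5): section is a regular 12-gon, circumradius r=7.5; Taking the first minus the rest: starting from the 19.5×23.5 cube, the r=7.5 cylinder at (15.5, 5) partially overlaps it — only the 123.60 mm² overlap (of its 168.75 mm²) is removed, clipping the outline — 1 connected region. Overall, the cross-section is a single solid region. The nearest boundary edge runs (0.00, 0.00)→(0.00, 23.50); distance from the point to it = 2.50 mm. The point is not inside any of the regions above, so it lies outside the cross-section (2.50 mm from the nearest boundary).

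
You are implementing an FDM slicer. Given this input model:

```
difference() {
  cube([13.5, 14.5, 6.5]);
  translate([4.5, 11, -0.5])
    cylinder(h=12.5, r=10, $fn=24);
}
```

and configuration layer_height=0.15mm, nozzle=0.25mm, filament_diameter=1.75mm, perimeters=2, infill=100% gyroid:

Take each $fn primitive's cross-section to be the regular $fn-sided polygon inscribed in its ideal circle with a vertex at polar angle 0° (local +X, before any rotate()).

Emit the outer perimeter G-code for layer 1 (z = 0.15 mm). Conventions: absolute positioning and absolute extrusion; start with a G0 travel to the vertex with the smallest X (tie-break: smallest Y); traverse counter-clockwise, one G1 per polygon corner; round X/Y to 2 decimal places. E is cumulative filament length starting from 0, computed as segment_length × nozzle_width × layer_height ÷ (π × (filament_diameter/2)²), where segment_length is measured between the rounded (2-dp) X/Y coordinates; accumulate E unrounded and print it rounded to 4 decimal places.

G0 X0.00 Y0.00 Z0.15
G1 X13.50 Y0.00 E0.2105
G1 X13.50 Y6.82 E0.3168
G1 X13.16 Y6.00 E0.3306
G1 X11.57 Y3.93 E0.3713
G1 X9.50 Y2.34 E0.4120
G1 X7.09 Y1.34 E0.4527
G1 X4.50 Y1.00 E0.4934
G1 X1.91 Y1.34 E0.5342
G1 X0.00 Y2.13 E0.5664
G1 X0.00 Y0.00 E0.5996

At z = 0.15 mm: the cube is present — its section is the full 13.5×14.5 rectangle; the r=10 cylinder at (4.5, 11) contributes a regular 24-gon of circumradius 10; Taking the first minus the rest: starting from the 13.5×14.5 cube, the r=10 cylinder at (4.5, 11) partially overlaps it — only the 165.37 mm² overlap (of its 310.58 mm²) is removed, clipping the outline — 1 connected region. The outline is a single polygon with 10 vertices. Extrusion per mm of travel: 0.25 × 0.15 / (π × 0.875²) = 0.015591. Accumulating E over each segment gives final E = 0.5996.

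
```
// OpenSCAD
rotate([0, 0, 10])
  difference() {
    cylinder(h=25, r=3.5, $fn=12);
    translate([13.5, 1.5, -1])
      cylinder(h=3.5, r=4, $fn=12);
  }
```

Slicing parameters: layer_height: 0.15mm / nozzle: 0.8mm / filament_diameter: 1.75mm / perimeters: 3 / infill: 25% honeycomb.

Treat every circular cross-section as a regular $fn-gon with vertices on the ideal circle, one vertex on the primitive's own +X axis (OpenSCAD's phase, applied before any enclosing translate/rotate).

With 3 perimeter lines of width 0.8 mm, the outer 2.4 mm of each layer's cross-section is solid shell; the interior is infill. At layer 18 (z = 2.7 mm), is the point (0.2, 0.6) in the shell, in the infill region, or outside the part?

At z = 2.7 mm: the r=3.5 cylinder gives a regular 12-gon of circumradius 3.5 (constant along its height); the cylinder at (13.5, 1.5) does not reach this height (z outside [-1, 2.5]); Subtracting the remaining from the first: none of the subtracted shapes is present at this height, so the r=3.5 cylinder is unchanged — 1 connected region; (rotated 10° about Z; rotation is an isometry so areas/perimeters/island counts are preserved). Overall, the cross-section is a single solid region. Undo the 10° rotation: the query point maps to (0.301, 0.556) in the un-rotated model frame. The nearest boundary edge runs (1.75, 3.03)→(0.00, 3.50); distance from the point to it = 2.77 mm. The point is inside the cross-section and 2.77 mm from the nearest boundary — more than the 2.4 mm shell width (3 × 0.8), so it's in the infill interior.

infill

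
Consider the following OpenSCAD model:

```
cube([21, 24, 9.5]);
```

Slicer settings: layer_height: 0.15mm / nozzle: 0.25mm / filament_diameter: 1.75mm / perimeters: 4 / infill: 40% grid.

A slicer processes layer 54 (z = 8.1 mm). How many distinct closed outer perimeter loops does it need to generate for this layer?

At z = 8.1 mm: the cube is present — its section is the full 21×24 rectangle. The result has 1 disconnected region.

1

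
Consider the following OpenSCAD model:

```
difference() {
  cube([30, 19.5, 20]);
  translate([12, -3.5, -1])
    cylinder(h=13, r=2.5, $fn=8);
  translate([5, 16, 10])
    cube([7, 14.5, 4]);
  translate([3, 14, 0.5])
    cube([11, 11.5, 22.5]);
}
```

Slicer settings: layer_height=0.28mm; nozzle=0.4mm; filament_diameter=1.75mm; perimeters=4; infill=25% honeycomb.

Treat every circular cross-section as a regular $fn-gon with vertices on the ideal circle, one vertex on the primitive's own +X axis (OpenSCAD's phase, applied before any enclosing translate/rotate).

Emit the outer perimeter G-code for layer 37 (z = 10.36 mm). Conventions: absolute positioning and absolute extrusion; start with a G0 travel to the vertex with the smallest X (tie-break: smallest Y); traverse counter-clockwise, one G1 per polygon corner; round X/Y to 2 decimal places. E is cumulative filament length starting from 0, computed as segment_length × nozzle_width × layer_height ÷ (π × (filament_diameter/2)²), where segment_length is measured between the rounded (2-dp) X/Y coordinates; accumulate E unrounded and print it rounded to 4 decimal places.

G0 X0.00 Y0.00 Z10.36
G1 X30.00 Y0.00 E1.3969
G1 X30.00 Y19.50 E2.3049
G1 X14.00 Y19.50 E3.0500
G1 X14.00 Y14.00 E3.3061
G1 X3.00 Y14.00 E3.8183
G1 X3.00 Y19.50 E4.0744
G1 X0.00 Y19.50 E4.2141
G1 X0.00 Y0.00 E5.1221

At z = 10.36 mm: the cube (footprint 30×19.5) is included at this height; the r=2.5 cylinder at (12, -3.5) contributes a regular 8-gon of circumradius 2.5; the cube at (5, 16) (footprint 7×14.5) is included at this height; the 11×11.5 cube at (3, 14) contributes its full rectangle; Taking the first minus the rest: starting from the 30×19.5 cube, the r=2.5 cylinder at (12, -3.5) misses the remaining region (no effect); the 7×14.5 cube at (5, 16) partially overlaps it — only the 24.50 mm² overlap (of its 101.50 mm²) is removed, clipping the outline; the 11×11.5 cube at (3, 14) partially overlaps it — only the 36.00 mm² overlap (of its 126.50 mm²) is removed, clipping the outline — 1 connected region. The outline is a single polygon with 8 vertices. Extrusion per mm of travel: 0.4 × 0.28 / (π × 0.875²) = 0.046564. Accumulating E over each segment gives final E = 5.1221.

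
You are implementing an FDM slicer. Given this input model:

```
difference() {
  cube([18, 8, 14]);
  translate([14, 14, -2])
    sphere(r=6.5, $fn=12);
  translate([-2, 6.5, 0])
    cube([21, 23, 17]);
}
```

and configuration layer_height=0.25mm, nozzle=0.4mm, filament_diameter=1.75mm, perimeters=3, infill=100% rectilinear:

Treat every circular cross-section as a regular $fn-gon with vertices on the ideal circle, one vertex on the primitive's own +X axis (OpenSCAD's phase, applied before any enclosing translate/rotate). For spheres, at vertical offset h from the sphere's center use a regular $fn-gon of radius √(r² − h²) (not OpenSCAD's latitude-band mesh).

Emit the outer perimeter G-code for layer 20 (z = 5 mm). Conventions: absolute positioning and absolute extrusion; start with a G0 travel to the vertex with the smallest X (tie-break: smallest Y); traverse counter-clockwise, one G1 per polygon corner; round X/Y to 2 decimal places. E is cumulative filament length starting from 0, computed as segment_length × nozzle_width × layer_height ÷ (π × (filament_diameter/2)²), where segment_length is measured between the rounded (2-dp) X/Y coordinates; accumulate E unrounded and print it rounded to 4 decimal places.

At z = 5 mm: the cube is present — its section is the full 18×8 rectangle; the sphere at (14, 14) is absent (|z−center|=7.000 > r=6.5); the cube at (-2, 6.5) is present — its section is the full 21×23 rectangle; After the difference (first − rest): starting from the 18×8 cube, the 21×23 cube at (-2, 6.5) partially overlaps it — only the 27.00 mm² overlap (of its 483.00 mm²) is removed, clipping the outline — 1 connected region. The outline is a single polygon with 4 vertices. Extrusion per mm of travel: 0.4 × 0.25 / (π × 0.875²) = 0.041575. Accumulating E over each segment gives final E = 2.0372.

G0 X0.00 Y0.00 Z5.00
G1 X18.00 Y0.00 E0.7484
G1 X18.00 Y6.50 E1.0186
G1 X0.00 Y6.50 E1.7669
G1 X0.00 Y0.00 E2.0372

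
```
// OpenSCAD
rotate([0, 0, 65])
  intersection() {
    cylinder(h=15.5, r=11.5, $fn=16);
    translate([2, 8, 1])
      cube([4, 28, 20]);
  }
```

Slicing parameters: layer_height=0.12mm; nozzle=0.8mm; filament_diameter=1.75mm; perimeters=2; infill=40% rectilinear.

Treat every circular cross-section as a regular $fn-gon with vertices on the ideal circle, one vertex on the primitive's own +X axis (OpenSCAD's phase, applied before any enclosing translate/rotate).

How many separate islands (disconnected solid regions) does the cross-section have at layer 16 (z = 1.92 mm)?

At z = 1.92 mm: the r=11.5 cylinder contributes a regular 16-gon of circumradius 11.5; the 4×28 cube at (2, 8) contributes its full rectangle; Taking the intersection: the 4×28 cube at (2, 8) partially overlaps the r=11.5 cylinder; clipping to the common part keeps 10.22 mm² — 1 connected region; (whole slice rotated 65° about Z — lengths, areas and connectivity unchanged). Overall, the cross-section is a single solid region. Island count = 1.

1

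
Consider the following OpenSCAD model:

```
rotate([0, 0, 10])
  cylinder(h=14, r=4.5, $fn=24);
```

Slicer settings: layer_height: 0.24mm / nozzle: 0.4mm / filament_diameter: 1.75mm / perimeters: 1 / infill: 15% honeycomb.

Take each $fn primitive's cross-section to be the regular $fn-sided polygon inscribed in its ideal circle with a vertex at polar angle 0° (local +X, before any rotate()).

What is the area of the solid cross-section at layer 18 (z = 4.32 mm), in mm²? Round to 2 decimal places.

At z = 4.32 mm: the r=4.5 cylinder contributes a regular 24-gon of circumradius 4.5 (area = (24/2)·4.500²·sin(360°/24) = 62.89 mm²); (rotated 10° about Z; rotation is an isometry so areas/perimeters/island counts are preserved). Overall, the cross-section is a single solid region. Net area = 62.89 mm².

62.89 mm²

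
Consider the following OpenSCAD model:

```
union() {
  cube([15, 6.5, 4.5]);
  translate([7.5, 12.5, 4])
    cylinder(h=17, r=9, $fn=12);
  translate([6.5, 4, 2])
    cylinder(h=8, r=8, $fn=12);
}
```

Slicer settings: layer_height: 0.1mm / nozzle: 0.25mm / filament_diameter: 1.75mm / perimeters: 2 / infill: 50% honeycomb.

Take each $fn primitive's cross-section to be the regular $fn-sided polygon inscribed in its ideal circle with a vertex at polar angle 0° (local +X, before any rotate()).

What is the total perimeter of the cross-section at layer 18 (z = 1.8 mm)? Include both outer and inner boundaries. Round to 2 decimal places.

43.00 mm

At z = 1.8 mm: the cube is present — its section is the full 15×6.5 rectangle (perimeter 43.00 mm); the cylinder at (7.5, 12.5) is absent (z outside [4, 21]); the cylinder at (6.5, 4) is absent (z outside [2, 10]); Taking the union: only the 15×6.5 cube is present, so the union is just that shape — boundary = 43.00 mm. Overall, the cross-section is a single solid region. Total boundary length (outer) = 43.00 mm.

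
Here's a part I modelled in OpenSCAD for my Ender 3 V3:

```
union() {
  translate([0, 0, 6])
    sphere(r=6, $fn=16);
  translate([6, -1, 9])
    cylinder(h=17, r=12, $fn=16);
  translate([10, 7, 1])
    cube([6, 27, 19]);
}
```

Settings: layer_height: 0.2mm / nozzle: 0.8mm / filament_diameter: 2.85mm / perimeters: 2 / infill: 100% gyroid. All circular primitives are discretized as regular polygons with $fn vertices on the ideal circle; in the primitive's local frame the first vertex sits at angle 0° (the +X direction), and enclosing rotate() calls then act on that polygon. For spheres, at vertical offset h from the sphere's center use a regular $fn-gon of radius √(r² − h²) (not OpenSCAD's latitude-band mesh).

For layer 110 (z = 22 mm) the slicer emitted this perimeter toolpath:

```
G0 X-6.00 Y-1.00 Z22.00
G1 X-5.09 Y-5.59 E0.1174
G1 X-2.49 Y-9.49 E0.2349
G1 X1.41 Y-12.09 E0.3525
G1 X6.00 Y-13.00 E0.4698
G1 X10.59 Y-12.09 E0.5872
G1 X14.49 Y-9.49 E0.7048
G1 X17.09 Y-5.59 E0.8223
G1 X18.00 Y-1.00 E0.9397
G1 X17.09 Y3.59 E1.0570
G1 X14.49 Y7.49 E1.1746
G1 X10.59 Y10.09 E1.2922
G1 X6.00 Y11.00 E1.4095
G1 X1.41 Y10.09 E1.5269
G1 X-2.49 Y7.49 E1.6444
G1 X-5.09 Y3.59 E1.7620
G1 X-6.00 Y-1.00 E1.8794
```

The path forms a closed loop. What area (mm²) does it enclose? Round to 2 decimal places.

Apply the shoelace formula to the sequence of (X, Y) vertices; enclosed area = 441.06 mm².

441.06 mm²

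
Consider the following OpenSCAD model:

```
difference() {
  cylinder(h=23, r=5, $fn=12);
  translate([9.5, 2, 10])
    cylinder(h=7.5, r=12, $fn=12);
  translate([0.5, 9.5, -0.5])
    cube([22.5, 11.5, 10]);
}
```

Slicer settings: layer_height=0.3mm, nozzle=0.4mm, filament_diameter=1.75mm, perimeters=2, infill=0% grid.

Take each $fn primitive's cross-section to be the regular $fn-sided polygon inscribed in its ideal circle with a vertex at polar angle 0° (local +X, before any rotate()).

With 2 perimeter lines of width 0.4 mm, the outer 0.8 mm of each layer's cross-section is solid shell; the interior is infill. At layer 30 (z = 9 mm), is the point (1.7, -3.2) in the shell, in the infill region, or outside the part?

At z = 9 mm: the r=5 cylinder gives a regular 12-gon of circumradius 5 (constant along its height); the cylinder at (9.5, 2) is absent (z outside [10, 17.5]); the cube at (0.5, 9.5) is present — its section is the full 22.5×11.5 rectangle; After the difference (first − rest): starting from the r=5 cylinder, the 22.5×11.5 cube at (0.5, 9.5) misses the remaining region (no effect) — 1 connected region. Overall, the cross-section is a single solid region. The nearest boundary edge runs (2.50, -4.33)→(-0.00, -5.00); distance from the point to it = 1.30 mm. The point is inside the cross-section and 1.30 mm from the nearest boundary — more than the 0.8 mm shell width (2 × 0.4), so it's in the infill interior.

infill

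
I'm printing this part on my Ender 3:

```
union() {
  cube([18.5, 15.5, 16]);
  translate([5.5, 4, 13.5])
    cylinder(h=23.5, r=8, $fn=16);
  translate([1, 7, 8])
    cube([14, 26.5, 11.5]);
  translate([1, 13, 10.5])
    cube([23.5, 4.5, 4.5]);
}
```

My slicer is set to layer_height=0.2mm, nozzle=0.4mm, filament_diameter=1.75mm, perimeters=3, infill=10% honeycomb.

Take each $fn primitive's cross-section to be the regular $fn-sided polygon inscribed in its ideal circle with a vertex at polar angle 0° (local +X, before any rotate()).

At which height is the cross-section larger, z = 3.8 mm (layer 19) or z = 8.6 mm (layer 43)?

layer 43 (z = 8.6 mm)

Layer 19 (z = 3.8): the cube (footprint 18.5×15.5) is included at this height (area 286.75 mm²); the cylinder at (5.5, 4) does not reach this height (z outside [13.5, 37]); the cube at (1, 7) does not reach this height (z outside [8, 19.5]); the cube at (1, 13) is not intersected at this z (z outside [10.5, 15]); Taking the union: only the 18.5×15.5 cube is present, so the union is just that shape — area = 286.75 mm². So its area = 286.75 mm². Layer 43 (z = 8.6): the cube (footprint 18.5×15.5) is included at this height (area 286.75 mm²); the cylinder at (5.5, 4) does not reach this height (z outside [13.5, 37]); the cube at (1, 7) is present — its section is the full 14×26.5 rectangle (area 371.00 mm²); the cube at (1, 13) does not reach this height (z outside [10.5, 15]); Combining (union): the regions partially overlap — summed areas 657.75 mm² minus the doubly-counted overlap 119.00 mm² gives 538.75 mm² — area = 538.75 mm². So its area = 538.75 mm². Layer 43 is larger (538.75 vs 286.75 mm²).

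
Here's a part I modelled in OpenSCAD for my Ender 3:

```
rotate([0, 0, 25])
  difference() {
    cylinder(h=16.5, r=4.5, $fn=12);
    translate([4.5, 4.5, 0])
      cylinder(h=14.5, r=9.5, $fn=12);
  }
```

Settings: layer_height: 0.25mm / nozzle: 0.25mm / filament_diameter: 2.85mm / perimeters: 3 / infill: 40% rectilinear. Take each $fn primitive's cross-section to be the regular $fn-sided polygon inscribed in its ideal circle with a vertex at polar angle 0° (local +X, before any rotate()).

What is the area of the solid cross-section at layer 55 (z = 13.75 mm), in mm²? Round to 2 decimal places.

At z = 13.75 mm: the r=4.5 cylinder contributes a regular 12-gon of circumradius 4.5 (area = (12/2)·4.500²·sin(360°/12) = 60.75 mm²); the r=9.5 cylinder at (4.5, 4.5) contributes a regular 12-gon of circumradius 9.5 (area = (12/2)·9.500²·sin(360°/12) = 270.75 mm²); Subtracting the remaining from the first: starting from the r=4.5 cylinder (60.75 mm²), the r=9.5 cylinder at (4.5, 4.5) partially overlaps it — only the 52.50 mm² overlap (of its 270.75 mm²) is removed, clipping the outline — area = 8.25 mm²; (whole slice rotated 25° about Z — lengths, areas and connectivity unchanged). Overall, the cross-section is a single solid region. Net area = 8.25 mm².

8.25 mm²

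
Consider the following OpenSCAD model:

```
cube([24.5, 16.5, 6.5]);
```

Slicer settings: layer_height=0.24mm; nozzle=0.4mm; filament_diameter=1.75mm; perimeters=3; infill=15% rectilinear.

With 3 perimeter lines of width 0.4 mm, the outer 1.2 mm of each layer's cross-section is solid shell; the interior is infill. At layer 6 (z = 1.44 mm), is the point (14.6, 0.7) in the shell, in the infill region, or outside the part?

shell

At z = 1.44 mm: the cube (footprint 24.5×16.5) is included at this height. Overall, the cross-section is a single solid region. The nearest boundary edge runs (0.00, 0.00)→(24.50, 0.00); distance from the point to it = 0.70 mm. The point is inside the cross-section, 0.70 mm from the nearest boundary — within the 1.2 mm shell band (3 × 0.4).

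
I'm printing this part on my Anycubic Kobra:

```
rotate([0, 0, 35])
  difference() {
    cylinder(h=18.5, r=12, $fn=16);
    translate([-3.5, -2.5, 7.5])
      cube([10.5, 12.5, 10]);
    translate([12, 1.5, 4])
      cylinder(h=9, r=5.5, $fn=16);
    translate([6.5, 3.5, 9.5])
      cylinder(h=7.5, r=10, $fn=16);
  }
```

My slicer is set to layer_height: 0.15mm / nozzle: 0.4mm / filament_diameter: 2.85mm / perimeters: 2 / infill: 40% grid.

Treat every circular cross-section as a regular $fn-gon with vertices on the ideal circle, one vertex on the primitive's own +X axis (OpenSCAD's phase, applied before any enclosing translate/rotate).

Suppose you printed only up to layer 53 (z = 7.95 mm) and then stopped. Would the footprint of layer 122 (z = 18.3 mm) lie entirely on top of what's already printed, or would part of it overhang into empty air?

part overhangs

Compare the two slices. At z = 7.95: the r=12 cylinder contributes a regular 16-gon of circumradius 12 (area = (16/2)·12.000²·sin(360°/16) = 440.85 mm²); the cube at (-3.5, -2.5) is present — its section is the full 10.5×12.5 rectangle (area 131.25 mm²); the r=5.5 cylinder at (12, 1.5) gives a regular 16-gon of circumradius 5.5 (constant along its height) (area = (16/2)·5.500²·sin(360°/16) = 92.61 mm²); the cylinder at (6.5, 3.5) is absent (z outside [9.5, 17]); After the difference (first − rest): starting from the r=12 cylinder (440.85 mm²), the 10.5×12.5 cube at (-3.5, -2.5) partially overlaps it — only the 131.05 mm² overlap (of its 131.25 mm²) is removed, clipping the outline; the r=5.5 cylinder at (12, 1.5) partially overlaps it — only the 37.87 mm² overlap (of its 92.61 mm²) is removed, clipping the outline — area = 271.94 mm²; (rotated 35° about Z; rotation is an isometry so areas/perimeters/island counts are preserved). At z = 18.3: the r=12 cylinder gives a regular 16-gon of circumradius 12 (constant along its height) (area = (16/2)·12.000²·sin(360°/16) = 440.85 mm²); the cube at (-3.5, -2.5) is absent (z outside [7.5, 17.5]); the cylinder at (12, 1.5) does not reach this height (z outside [4, 13]); the cylinder at (6.5, 3.5) does not reach this height (z outside [9.5, 17]); After the difference (first − rest): none of the subtracted shapes is present at this height, so the r=12 cylinder is unchanged — area = 440.85 mm²; (whole slice rotated 35° about Z — lengths, areas and connectivity unchanged). Checking containment: at z = 18.3 the cross-section extends beyond the z = 7.95 cross-section by about 168.91 mm².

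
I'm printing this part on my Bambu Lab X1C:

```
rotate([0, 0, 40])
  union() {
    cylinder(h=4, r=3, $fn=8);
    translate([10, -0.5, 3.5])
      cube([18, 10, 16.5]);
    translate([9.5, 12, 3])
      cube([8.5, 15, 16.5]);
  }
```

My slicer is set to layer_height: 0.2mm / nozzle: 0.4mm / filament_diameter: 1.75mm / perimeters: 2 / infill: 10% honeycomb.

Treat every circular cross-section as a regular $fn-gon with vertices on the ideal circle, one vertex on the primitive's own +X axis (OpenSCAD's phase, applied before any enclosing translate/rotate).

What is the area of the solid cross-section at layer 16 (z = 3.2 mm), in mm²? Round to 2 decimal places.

152.96 mm²

At z = 3.2 mm: the r=3 cylinder contributes a regular 8-gon of circumradius 3 (area = (8/2)·3.000²·sin(360°/8) = 25.46 mm²); the cube at (10, -0.5) is absent (z outside [3.5, 20]); the cube at (9.5, 12) is present — its section is the full 8.5×15 rectangle (area 127.50 mm²); Merging all regions: the 2 present regions are separate (no shared area or edge), so areas and boundary lengths simply add and each stays a separate island — area = 152.96 mm²; (rotated 40° about Z; rotation is an isometry so areas/perimeters/island counts are preserved). Overall, the cross-section has 2 separate islands. Net area = 152.96 mm².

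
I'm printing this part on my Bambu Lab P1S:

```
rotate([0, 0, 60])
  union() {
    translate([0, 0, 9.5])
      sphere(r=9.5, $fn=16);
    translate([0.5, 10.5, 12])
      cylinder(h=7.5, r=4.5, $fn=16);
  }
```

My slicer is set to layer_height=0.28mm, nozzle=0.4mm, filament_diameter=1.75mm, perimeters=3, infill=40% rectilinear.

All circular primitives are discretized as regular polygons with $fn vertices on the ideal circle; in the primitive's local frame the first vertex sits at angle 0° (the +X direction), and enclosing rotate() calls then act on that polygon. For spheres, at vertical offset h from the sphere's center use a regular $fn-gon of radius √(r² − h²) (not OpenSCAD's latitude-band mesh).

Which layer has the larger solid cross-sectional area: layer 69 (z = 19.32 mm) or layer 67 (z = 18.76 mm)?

layer 67 (z = 18.76 mm)

Layer 69 (z = 19.32): the sphere is absent (|z−center|=9.820 > r=9.5); the r=4.5 cylinder at (0.5, 10.5) contributes a regular 16-gon of circumradius 4.5 (area = (16/2)·4.500²·sin(360°/16) = 61.99 mm²); Combining (union): only the r=4.5 cylinder at (0.5, 10.5) is present, so the union is just that shape — area = 61.99 mm²; (whole slice rotated 60° about Z — lengths, areas and connectivity unchanged). So its area = 61.99 mm². Layer 67 (z = 18.76): the r=9.5 sphere contributes a regular 16-gon of circumradius √(9.5²−9.26²) = 2.122 (area = (16/2)·2.122²·sin(360°/16) = 13.78 mm²); the r=4.5 cylinder at (0.5, 10.5) gives a regular 16-gon of circumradius 4.5 (constant along its height) (area = (16/2)·4.500²·sin(360°/16) = 61.99 mm²); Combining (union): the 2 present regions are separate (no shared area or edge), so areas and boundary lengths simply add and each stays a separate island — area = 75.78 mm²; (rotated 60° about Z; rotation is an isometry so areas/perimeters/island counts are preserved). So its area = 75.78 mm². Layer 67 is larger (75.78 vs 61.99 mm²).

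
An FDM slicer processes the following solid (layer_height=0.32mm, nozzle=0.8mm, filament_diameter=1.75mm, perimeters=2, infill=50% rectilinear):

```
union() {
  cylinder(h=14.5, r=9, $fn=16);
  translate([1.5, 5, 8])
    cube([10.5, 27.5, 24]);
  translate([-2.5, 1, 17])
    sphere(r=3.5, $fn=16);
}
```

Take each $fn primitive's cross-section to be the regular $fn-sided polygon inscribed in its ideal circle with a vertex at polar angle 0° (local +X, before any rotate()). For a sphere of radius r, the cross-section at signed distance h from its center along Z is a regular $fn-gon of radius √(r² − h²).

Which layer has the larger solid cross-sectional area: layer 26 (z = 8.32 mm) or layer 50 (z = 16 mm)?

layer 26 (z = 8.32 mm)

Layer 26 (z = 8.32): the r=9 cylinder contributes a regular 16-gon of circumradius 9 (area = (16/2)·9.000²·sin(360°/16) = 247.98 mm²); the 10.5×27.5 cube at (1.5, 5) contributes its full rectangle (area 288.75 mm²); the sphere at (-2.5, 1) is absent (|z−center|=8.680 > r=3.5); Merging all regions: the regions partially overlap — summed areas 536.73 mm² minus the doubly-counted overlap 14.27 mm² gives 522.46 mm² — area = 522.46 mm². So its area = 522.46 mm². Layer 50 (z = 16): the cylinder is absent (z outside [0, 14.5]); the cube at (1.5, 5) is present — its section is the full 10.5×27.5 rectangle (area 288.75 mm²); the r=3.5 sphere at (-2.5, 1) slices to a regular 16-gon of circumradius 3.354 (√(r²−h²) with h=1 from center) (area = (16/2)·3.354²·sin(360°/16) = 34.44 mm²); Taking the union: the 2 present regions are separate (no shared area or edge), so areas and boundary lengths simply add and each stays a separate island — area = 323.19 mm². So its area = 323.19 mm². Layer 26 is larger (522.46 vs 323.19 mm²).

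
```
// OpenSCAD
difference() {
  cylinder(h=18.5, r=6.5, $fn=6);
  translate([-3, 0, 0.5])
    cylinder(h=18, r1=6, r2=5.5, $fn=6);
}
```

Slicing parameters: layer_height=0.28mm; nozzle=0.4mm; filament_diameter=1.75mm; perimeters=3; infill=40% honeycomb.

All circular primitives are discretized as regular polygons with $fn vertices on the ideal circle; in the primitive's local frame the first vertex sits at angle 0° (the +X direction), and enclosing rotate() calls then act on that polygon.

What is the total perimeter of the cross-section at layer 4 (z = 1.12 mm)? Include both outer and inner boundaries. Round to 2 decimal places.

At z = 1.12 mm: the r=6.5 cylinder gives a regular 6-gon of circumradius 6.5 (constant along its height) (perimeter = 2·6·6.500·sin(180°/6) = 39.00 mm); the cone at (-3, 0) (r1=6→r2=5.5) has section circumradius 5.983 here — a regular 6-gon (perimeter = 2·6·5.983·sin(180°/6) = 35.90 mm); Taking the first minus the rest: starting from the r=6.5 cylinder, the cone at (-3, 0) partially overlaps it — only the 67.27 mm² overlap (of its 92.99 mm²) is removed, clipping the outline — boundary = 46.00 mm. Overall, the cross-section is a single solid region. Total boundary length (outer) = 46.00 mm.

46.00 mm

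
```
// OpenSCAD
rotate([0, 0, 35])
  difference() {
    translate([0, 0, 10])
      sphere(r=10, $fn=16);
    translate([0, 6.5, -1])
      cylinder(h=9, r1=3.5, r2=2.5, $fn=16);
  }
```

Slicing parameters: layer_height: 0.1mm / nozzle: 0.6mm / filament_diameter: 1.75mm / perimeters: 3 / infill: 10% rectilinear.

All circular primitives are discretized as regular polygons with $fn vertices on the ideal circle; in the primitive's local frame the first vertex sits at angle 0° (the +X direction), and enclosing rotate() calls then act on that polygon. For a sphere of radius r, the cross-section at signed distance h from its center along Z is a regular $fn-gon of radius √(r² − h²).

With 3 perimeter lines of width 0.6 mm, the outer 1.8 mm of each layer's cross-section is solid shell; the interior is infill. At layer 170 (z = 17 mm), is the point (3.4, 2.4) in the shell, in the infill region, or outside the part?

infill

At z = 17 mm: the r=10 sphere contributes a regular 16-gon of circumradius √(10²−7²) = 7.141; the cone at (0, 6.5) does not reach this height (z outside [-1, 8]); Subtracting the remaining from the first: none of the subtracted shapes is present at this height, so the r=10 sphere is unchanged — 1 connected region; (whole slice rotated 35° about Z — lengths, areas and connectivity unchanged). Overall, the cross-section is a single solid region. Undo the 35° rotation: the query point maps to (4.162, 0.016) in the un-rotated model frame. The nearest boundary edge runs (7.14, 0.00)→(6.60, 2.73); distance from the point to it = 2.92 mm. The point is inside the cross-section and 2.92 mm from the nearest boundary — more than the 1.8 mm shell width (3 × 0.6), so it's in the infill interior.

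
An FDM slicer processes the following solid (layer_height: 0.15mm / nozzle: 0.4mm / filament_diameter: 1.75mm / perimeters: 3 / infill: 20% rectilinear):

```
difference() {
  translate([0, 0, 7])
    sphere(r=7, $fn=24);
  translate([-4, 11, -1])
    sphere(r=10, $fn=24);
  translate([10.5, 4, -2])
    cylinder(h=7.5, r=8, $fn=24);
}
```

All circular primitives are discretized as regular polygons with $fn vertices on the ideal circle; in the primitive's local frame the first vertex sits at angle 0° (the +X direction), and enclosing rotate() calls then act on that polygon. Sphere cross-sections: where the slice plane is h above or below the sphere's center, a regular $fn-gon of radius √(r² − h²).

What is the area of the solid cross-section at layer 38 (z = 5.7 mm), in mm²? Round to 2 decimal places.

133.16 mm²

At z = 5.7 mm: the r=7 sphere slices to a regular 24-gon of circumradius 6.878 (√(r²−h²) with h=1.3 from center) (area = (24/2)·6.878²·sin(360°/24) = 146.94 mm²); the r=10 sphere at (-4, 11) slices to a regular 24-gon of circumradius 7.424 (√(r²−h²) with h=6.7 from center) (area = (24/2)·7.424²·sin(360°/24) = 171.16 mm²); the cylinder at (10.5, 4) does not reach this height (z outside [-2, 5.5]); Taking the first minus the rest: starting from the r=7 sphere (146.94 mm²), the r=10 sphere at (-4, 11) partially overlaps it — only the 13.78 mm² overlap (of its 171.16 mm²) is removed, clipping the outline — area = 133.16 mm². Overall, the cross-section is a single solid region. Net area = 133.16 mm².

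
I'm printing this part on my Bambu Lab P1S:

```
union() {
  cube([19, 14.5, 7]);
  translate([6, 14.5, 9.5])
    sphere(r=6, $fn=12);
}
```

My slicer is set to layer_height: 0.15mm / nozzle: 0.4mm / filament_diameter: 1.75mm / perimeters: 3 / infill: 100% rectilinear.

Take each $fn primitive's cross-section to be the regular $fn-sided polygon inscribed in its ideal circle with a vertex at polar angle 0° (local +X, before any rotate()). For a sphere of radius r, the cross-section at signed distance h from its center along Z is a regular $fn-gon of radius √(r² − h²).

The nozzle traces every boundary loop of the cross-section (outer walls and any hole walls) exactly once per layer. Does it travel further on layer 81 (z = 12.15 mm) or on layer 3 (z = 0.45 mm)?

Layer 81 (z = 12.15): the cube is not intersected at this z (z outside [0, 7]); the r=6 sphere at (6, 14.5) contributes a regular 12-gon of circumradius √(6²−2.65²) = 5.383 (perimeter = 2·12·5.383·sin(180°/12) = 33.44 mm); Taking the union: only the r=6 sphere at (6, 14.5) is present, so the union is just that shape — boundary = 33.44 mm. So its perimeter = 33.44 mm. Layer 3 (z = 0.45): the cube (footprint 19×14.5) is included at this height (perimeter 67.00 mm); the sphere at (6, 14.5) does not reach this height (|z−center|=9.050 > r=6); Merging all regions: only the 19×14.5 cube is present, so the union is just that shape — boundary = 67.00 mm. So its perimeter = 67.00 mm. Layer 3 is larger (67.00 vs 33.44 mm).

layer 3 (z = 0.45 mm)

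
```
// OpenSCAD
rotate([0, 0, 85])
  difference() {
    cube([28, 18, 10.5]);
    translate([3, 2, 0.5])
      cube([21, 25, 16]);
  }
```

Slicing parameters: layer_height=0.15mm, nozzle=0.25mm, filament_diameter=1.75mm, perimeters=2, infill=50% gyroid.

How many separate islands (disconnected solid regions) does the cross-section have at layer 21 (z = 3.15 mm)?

At z = 3.15 mm: the 28×18 cube contributes its full rectangle; the cube at (3, 2) is present — its section is the full 21×25 rectangle; After the difference (first − rest): starting from the 28×18 cube, the 21×25 cube at (3, 2) partially overlaps it — only the 336.00 mm² overlap (of its 525.00 mm²) is removed, clipping the outline — 1 connected region; (whole slice rotated 85° about Z — lengths, areas and connectivity unchanged). Overall, the cross-section is a single solid region. Island count = 1.

1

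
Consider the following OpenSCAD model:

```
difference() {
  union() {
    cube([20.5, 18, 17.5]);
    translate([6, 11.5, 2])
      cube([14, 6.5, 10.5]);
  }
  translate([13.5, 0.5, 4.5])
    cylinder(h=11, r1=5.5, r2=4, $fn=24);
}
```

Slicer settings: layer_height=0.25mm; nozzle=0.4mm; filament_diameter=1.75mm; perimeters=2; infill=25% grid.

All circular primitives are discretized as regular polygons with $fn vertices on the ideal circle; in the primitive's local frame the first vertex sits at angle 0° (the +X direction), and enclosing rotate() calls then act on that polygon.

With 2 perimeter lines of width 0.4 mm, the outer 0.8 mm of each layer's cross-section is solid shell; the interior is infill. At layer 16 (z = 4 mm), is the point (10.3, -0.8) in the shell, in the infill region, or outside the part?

outside

At z = 4 mm: the cube is present — its section is the full 20.5×18 rectangle; the 14×6.5 cube at (6, 11.5) contributes its full rectangle; Merging all regions: the 14×6.5 cube at (6, 11.5) lies entirely inside the 20.5×18 cube, so the union is just the 20.5×18 cube — 1 connected region; the cone at (13.5, 0.5) does not reach this height (z outside [4.5, 15.5]); Subtracting the remaining from the first: none of the subtracted shapes is present at this height, so that combined region is unchanged — 1 connected region. Overall, the cross-section is a single solid region. The nearest boundary edge runs (20.50, 0.00)→(0.00, 0.00); distance from the point to it = 0.80 mm. The point is not inside any of the regions above, so it lies outside the cross-section (0.80 mm from the nearest boundary).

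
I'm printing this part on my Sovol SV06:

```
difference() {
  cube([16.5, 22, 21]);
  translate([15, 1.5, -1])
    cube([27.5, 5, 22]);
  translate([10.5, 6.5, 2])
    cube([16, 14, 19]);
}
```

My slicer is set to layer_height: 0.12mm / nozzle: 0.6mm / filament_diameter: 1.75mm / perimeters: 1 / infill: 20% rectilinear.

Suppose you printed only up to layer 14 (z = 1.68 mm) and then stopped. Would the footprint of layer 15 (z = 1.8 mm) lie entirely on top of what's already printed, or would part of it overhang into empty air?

entirely on top

Compare the two slices. At z = 1.68: the cube (footprint 16.5×22) is included at this height (area 363.00 mm²); the cube at (15, 1.5) is present — its section is the full 27.5×5 rectangle (area 137.50 mm²); the cube at (10.5, 6.5) is absent (z outside [2, 21]); After the difference (first − rest): starting from the 16.5×22 cube (363.00 mm²), the 27.5×5 cube at (15, 1.5) partially overlaps it — only the 7.50 mm² overlap (of its 137.50 mm²) is removed, clipping the outline — area = 355.50 mm². At z = 1.8: the cube is present — its section is the full 16.5×22 rectangle (area 363.00 mm²); the 27.5×5 cube at (15, 1.5) contributes its full rectangle (area 137.50 mm²); the cube at (10.5, 6.5) is absent (z outside [2, 21]); Taking the first minus the rest: starting from the 16.5×22 cube (363.00 mm²), the 27.5×5 cube at (15, 1.5) partially overlaps it — only the 7.50 mm² overlap (of its 137.50 mm²) is removed, clipping the outline — area = 355.50 mm². Checking containment: the cross-section at z = 1.8 is a subset of the cross-section at z = 1.68.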